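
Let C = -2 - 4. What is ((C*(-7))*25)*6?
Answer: 6300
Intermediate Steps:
C = -6
((C*(-7))*25)*6 = (-6*(-7)*25)*6 = (42*25)*6 = 1050*6 = 6300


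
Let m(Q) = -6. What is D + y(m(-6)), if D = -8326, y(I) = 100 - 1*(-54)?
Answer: -8172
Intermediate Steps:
y(I) = 154 (y(I) = 100 + 54 = 154)
D + y(m(-6)) = -8326 + 154 = -8172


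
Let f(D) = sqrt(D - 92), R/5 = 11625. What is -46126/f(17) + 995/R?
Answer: 199/11625 + 46126*I*sqrt(3)/15 ≈ 0.017118 + 5326.2*I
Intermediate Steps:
R = 58125 (R = 5*11625 = 58125)
f(D) = sqrt(-92 + D)
-46126/f(17) + 995/R = -46126/sqrt(-92 + 17) + 995/58125 = -46126*(-I*sqrt(3)/15) + 995*(1/58125) = -46126*(-I*sqrt(3)/15) + 199/11625 = -(-46126)*I*sqrt(3)/15 + 199/11625 = 46126*I*sqrt(3)/15 + 199/11625 = 199/11625 + 46126*I*sqrt(3)/15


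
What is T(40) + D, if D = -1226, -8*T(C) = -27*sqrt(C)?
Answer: -1226 + 27*sqrt(10)/4 ≈ -1204.7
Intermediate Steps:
T(C) = 27*sqrt(C)/8 (T(C) = -(-27)*sqrt(C)/8 = 27*sqrt(C)/8)
T(40) + D = 27*sqrt(40)/8 - 1226 = 27*(2*sqrt(10))/8 - 1226 = 27*sqrt(10)/4 - 1226 = -1226 + 27*sqrt(10)/4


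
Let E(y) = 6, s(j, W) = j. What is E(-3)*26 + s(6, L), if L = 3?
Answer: 162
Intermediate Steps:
E(-3)*26 + s(6, L) = 6*26 + 6 = 156 + 6 = 162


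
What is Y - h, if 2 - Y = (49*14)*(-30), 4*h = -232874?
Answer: 157601/2 ≈ 78801.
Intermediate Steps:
h = -116437/2 (h = (1/4)*(-232874) = -116437/2 ≈ -58219.)
Y = 20582 (Y = 2 - 49*14*(-30) = 2 - 686*(-30) = 2 - 1*(-20580) = 2 + 20580 = 20582)
Y - h = 20582 - 1*(-116437/2) = 20582 + 116437/2 = 157601/2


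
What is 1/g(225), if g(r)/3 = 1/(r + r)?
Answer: 150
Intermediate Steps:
g(r) = 3/(2*r) (g(r) = 3/(r + r) = 3/((2*r)) = 3*(1/(2*r)) = 3/(2*r))
1/g(225) = 1/((3/2)/225) = 1/((3/2)*(1/225)) = 1/(1/150) = 150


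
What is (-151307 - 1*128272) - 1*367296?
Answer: -646875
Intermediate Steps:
(-151307 - 1*128272) - 1*367296 = (-151307 - 128272) - 367296 = -279579 - 367296 = -646875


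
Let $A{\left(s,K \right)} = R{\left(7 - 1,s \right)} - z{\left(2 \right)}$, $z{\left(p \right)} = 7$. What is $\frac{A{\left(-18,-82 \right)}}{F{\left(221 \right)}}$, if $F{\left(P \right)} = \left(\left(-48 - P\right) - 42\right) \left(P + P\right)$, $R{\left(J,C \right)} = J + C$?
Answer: $\frac{19}{137462} \approx 0.00013822$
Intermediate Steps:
$R{\left(J,C \right)} = C + J$
$F{\left(P \right)} = 2 P \left(-90 - P\right)$ ($F{\left(P \right)} = \left(-90 - P\right) 2 P = 2 P \left(-90 - P\right)$)
$A{\left(s,K \right)} = -1 + s$ ($A{\left(s,K \right)} = \left(s + \left(7 - 1\right)\right) - 7 = \left(s + 6\right) - 7 = \left(6 + s\right) - 7 = -1 + s$)
$\frac{A{\left(-18,-82 \right)}}{F{\left(221 \right)}} = \frac{-1 - 18}{\left(-2\right) 221 \left(90 + 221\right)} = - \frac{19}{\left(-2\right) 221 \cdot 311} = - \frac{19}{-137462} = \left(-19\right) \left(- \frac{1}{137462}\right) = \frac{19}{137462}$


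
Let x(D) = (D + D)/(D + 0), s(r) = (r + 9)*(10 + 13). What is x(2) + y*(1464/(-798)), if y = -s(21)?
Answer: 168626/133 ≈ 1267.9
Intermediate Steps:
s(r) = 207 + 23*r (s(r) = (9 + r)*23 = 207 + 23*r)
x(D) = 2 (x(D) = (2*D)/D = 2)
y = -690 (y = -(207 + 23*21) = -(207 + 483) = -1*690 = -690)
x(2) + y*(1464/(-798)) = 2 - 1010160/(-798) = 2 - 1010160*(-1)/798 = 2 - 690*(-244/133) = 2 + 168360/133 = 168626/133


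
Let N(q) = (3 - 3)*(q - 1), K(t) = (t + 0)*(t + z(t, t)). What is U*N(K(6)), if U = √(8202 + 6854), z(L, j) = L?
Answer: 0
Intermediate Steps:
U = 4*√941 (U = √15056 = 4*√941 ≈ 122.70)
K(t) = 2*t² (K(t) = (t + 0)*(t + t) = t*(2*t) = 2*t²)
N(q) = 0 (N(q) = 0*(-1 + q) = 0)
U*N(K(6)) = (4*√941)*0 = 0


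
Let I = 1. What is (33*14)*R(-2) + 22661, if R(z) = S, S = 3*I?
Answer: 24047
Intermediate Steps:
S = 3 (S = 3*1 = 3)
R(z) = 3
(33*14)*R(-2) + 22661 = (33*14)*3 + 22661 = 462*3 + 22661 = 1386 + 22661 = 24047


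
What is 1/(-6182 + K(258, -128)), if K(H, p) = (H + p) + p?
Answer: -1/6180 ≈ -0.00016181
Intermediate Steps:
K(H, p) = H + 2*p
1/(-6182 + K(258, -128)) = 1/(-6182 + (258 + 2*(-128))) = 1/(-6182 + (258 - 256)) = 1/(-6182 + 2) = 1/(-6180) = -1/6180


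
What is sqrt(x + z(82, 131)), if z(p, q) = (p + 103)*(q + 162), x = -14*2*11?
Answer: sqrt(53897) ≈ 232.16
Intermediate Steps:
x = -308 (x = -28*11 = -308)
z(p, q) = (103 + p)*(162 + q)
sqrt(x + z(82, 131)) = sqrt(-308 + (16686 + 103*131 + 162*82 + 82*131)) = sqrt(-308 + (16686 + 13493 + 13284 + 10742)) = sqrt(-308 + 54205) = sqrt(53897)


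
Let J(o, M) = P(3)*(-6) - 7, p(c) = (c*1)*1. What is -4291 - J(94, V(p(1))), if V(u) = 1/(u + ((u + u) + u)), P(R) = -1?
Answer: -4290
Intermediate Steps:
p(c) = c (p(c) = c*1 = c)
V(u) = 1/(4*u) (V(u) = 1/(u + (2*u + u)) = 1/(u + 3*u) = 1/(4*u))
J(o, M) = -1 (J(o, M) = -1*(-6) - 7 = 6 - 7 = -1)
-4291 - J(94, V(p(1))) = -4291 - 1*(-1) = -4291 + 1 = -4290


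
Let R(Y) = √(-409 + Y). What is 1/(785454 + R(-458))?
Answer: 261818/205645995661 - 17*I*√3/616937986983 ≈ 1.2731e-6 - 4.7727e-11*I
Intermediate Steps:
1/(785454 + R(-458)) = 1/(785454 + √(-409 - 458)) = 1/(785454 + √(-867)) = 1/(785454 + 17*I*√3)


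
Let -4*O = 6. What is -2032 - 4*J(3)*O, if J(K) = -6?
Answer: -2068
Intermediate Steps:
O = -3/2 (O = -1/4*6 = -3/2 ≈ -1.5000)
-2032 - 4*J(3)*O = -2032 - 4*(-6)*(-3)/2 = -2032 - (-24)*(-3)/2 = -2032 - 1*36 = -2032 - 36 = -2068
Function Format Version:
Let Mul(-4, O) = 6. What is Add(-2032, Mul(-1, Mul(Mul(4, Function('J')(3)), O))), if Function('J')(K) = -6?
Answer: -2068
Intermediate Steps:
O = Rational(-3, 2) (O = Mul(Rational(-1, 4), 6) = Rational(-3, 2) ≈ -1.5000)
Add(-2032, Mul(-1, Mul(Mul(4, Function('J')(3)), O))) = Add(-2032, Mul(-1, Mul(Mul(4, -6), Rational(-3, 2)))) = Add(-2032, Mul(-1, Mul(-24, Rational(-3, 2)))) = Add(-2032, Mul(-1, 36)) = Add(-2032, -36) = -2068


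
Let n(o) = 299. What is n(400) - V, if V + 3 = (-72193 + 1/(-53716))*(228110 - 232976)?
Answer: -9434969275721/26858 ≈ -3.5129e+8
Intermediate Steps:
V = 9434977306263/26858 (V = -3 + (-72193 + 1/(-53716))*(228110 - 232976) = -3 + (-72193 - 1/53716)*(-4866) = -3 - 3877919189/53716*(-4866) = -3 + 9434977386837/26858 = 9434977306263/26858 ≈ 3.5129e+8)
n(400) - V = 299 - 1*9434977306263/26858 = 299 - 9434977306263/26858 = -9434969275721/26858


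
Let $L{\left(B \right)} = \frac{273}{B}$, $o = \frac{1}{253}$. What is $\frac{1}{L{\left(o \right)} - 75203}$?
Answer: $- \frac{1}{6134} \approx -0.00016303$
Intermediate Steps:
$o = \frac{1}{253} \approx 0.0039526$
$\frac{1}{L{\left(o \right)} - 75203} = \frac{1}{273 \frac{1}{\frac{1}{253}} - 75203} = \frac{1}{273 \cdot 253 - 75203} = \frac{1}{69069 - 75203} = \frac{1}{-6134} = - \frac{1}{6134}$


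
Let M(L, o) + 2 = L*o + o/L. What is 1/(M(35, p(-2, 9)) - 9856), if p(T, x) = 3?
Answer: -35/341352 ≈ -0.00010253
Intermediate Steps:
M(L, o) = -2 + L*o + o/L (M(L, o) = -2 + (L*o + o/L) = -2 + L*o + o/L)
1/(M(35, p(-2, 9)) - 9856) = 1/((-2 + 35*3 + 3/35) - 9856) = 1/((-2 + 105 + 3*(1/35)) - 9856) = 1/((-2 + 105 + 3/35) - 9856) = 1/(3608/35 - 9856) = 1/(-341352/35) = -35/341352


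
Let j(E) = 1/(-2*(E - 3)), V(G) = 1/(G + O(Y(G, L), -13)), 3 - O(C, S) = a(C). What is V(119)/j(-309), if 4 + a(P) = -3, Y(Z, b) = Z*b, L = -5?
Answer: 208/43 ≈ 4.8372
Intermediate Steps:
a(P) = -7 (a(P) = -4 - 3 = -7)
O(C, S) = 10 (O(C, S) = 3 - 1*(-7) = 3 + 7 = 10)
V(G) = 1/(10 + G) (V(G) = 1/(G + 10) = 1/(10 + G))
j(E) = 1/(6 - 2*E) (j(E) = 1/(-2*(-3 + E)) = 1/(6 - 2*E))
V(119)/j(-309) = 1/((10 + 119)*((-1/(-6 + 2*(-309))))) = 1/(129*((-1/(-6 - 618)))) = 1/(129*((-1/(-624)))) = 1/(129*((-1*(-1/624)))) = 1/(129*(1/624)) = (1/129)*624 = 208/43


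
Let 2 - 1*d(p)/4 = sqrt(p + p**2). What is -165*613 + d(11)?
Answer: -101137 - 8*sqrt(33) ≈ -1.0118e+5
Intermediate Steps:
d(p) = 8 - 4*sqrt(p + p**2)
-165*613 + d(11) = -165*613 + (8 - 4*sqrt(11)*sqrt(1 + 11)) = -101145 + (8 - 4*2*sqrt(33)) = -101145 + (8 - 8*sqrt(33)) = -101137 - 8*sqrt(33)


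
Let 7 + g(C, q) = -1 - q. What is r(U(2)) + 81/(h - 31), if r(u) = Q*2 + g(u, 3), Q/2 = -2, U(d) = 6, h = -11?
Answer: -293/14 ≈ -20.929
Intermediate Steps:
g(C, q) = -8 - q (g(C, q) = -7 + (-1 - q) = -8 - q)
Q = -4 (Q = 2*(-2) = -4)
r(u) = -19 (r(u) = -4*2 + (-8 - 1*3) = -8 + (-8 - 3) = -8 - 11 = -19)
r(U(2)) + 81/(h - 31) = -19 + 81/(-11 - 31) = -19 + 81/(-42) = -19 + 81*(-1/42) = -19 - 27/14 = -293/14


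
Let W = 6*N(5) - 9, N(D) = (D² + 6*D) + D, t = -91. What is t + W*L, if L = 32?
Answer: 11141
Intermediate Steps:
N(D) = D² + 7*D
W = 351 (W = 6*(5*(7 + 5)) - 9 = 6*(5*12) - 9 = 6*60 - 9 = 360 - 9 = 351)
t + W*L = -91 + 351*32 = -91 + 11232 = 11141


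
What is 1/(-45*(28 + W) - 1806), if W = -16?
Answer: -1/2346 ≈ -0.00042626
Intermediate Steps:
1/(-45*(28 + W) - 1806) = 1/(-45*(28 - 16) - 1806) = 1/(-45*12 - 1806) = 1/(-540 - 1806) = 1/(-2346) = -1/2346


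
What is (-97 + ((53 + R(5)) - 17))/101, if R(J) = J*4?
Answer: -41/101 ≈ -0.40594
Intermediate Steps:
R(J) = 4*J
(-97 + ((53 + R(5)) - 17))/101 = (-97 + ((53 + 4*5) - 17))/101 = (-97 + ((53 + 20) - 17))/101 = (-97 + (73 - 17))/101 = (-97 + 56)/101 = (1/101)*(-41) = -41/101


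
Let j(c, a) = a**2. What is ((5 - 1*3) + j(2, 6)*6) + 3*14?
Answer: 260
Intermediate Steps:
((5 - 1*3) + j(2, 6)*6) + 3*14 = ((5 - 1*3) + 6**2*6) + 3*14 = ((5 - 3) + 36*6) + 42 = (2 + 216) + 42 = 218 + 42 = 260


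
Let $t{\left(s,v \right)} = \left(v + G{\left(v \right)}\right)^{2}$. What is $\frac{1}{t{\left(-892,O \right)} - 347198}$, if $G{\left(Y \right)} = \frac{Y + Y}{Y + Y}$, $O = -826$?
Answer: $\frac{1}{333427} \approx 2.9992 \cdot 10^{-6}$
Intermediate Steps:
$G{\left(Y \right)} = 1$ ($G{\left(Y \right)} = \frac{2 Y}{2 Y} = 2 Y \frac{1}{2 Y} = 1$)
$t{\left(s,v \right)} = \left(1 + v\right)^{2}$ ($t{\left(s,v \right)} = \left(v + 1\right)^{2} = \left(1 + v\right)^{2}$)
$\frac{1}{t{\left(-892,O \right)} - 347198} = \frac{1}{\left(1 - 826\right)^{2} - 347198} = \frac{1}{\left(-825\right)^{2} - 347198} = \frac{1}{680625 - 347198} = \frac{1}{333427}$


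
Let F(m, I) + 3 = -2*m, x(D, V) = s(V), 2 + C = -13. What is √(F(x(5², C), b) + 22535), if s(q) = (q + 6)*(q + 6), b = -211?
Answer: √22370 ≈ 149.57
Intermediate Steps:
C = -15 (C = -2 - 13 = -15)
s(q) = (6 + q)² (s(q) = (6 + q)*(6 + q) = (6 + q)²)
x(D, V) = (6 + V)²
F(m, I) = -3 - 2*m
√(F(x(5², C), b) + 22535) = √((-3 - 2*(6 - 15)²) + 22535) = √((-3 - 2*(-9)²) + 22535) = √((-3 - 2*81) + 22535) = √((-3 - 162) + 22535) = √(-165 + 22535) = √22370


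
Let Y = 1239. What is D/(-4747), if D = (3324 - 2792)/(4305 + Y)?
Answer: -19/939906 ≈ -2.0215e-5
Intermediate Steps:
D = 19/198 (D = (3324 - 2792)/(4305 + 1239) = 532/5544 = 532*(1/5544) = 19/198 ≈ 0.095960)
D/(-4747) = (19/198)/(-4747) = (19/198)*(-1/4747) = -19/939906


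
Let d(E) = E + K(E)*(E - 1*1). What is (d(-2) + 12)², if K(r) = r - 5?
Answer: 961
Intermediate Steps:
K(r) = -5 + r
d(E) = E + (-1 + E)*(-5 + E) (d(E) = E + (-5 + E)*(E - 1*1) = E + (-5 + E)*(E - 1) = E + (-5 + E)*(-1 + E) = E + (-1 + E)*(-5 + E))
(d(-2) + 12)² = ((5 - 2*(-5 - 2)) + 12)² = ((5 - 2*(-7)) + 12)² = ((5 + 14) + 12)² = (19 + 12)² = 31² = 961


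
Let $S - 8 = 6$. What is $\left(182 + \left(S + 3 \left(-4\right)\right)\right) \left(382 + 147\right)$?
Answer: $97336$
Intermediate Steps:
$S = 14$ ($S = 8 + 6 = 14$)
$\left(182 + \left(S + 3 \left(-4\right)\right)\right) \left(382 + 147\right) = \left(182 + \left(14 + 3 \left(-4\right)\right)\right) \left(382 + 147\right) = \left(182 + \left(14 - 12\right)\right) 529 = \left(182 + 2\right) 529 = 184 \cdot 529 = 97336$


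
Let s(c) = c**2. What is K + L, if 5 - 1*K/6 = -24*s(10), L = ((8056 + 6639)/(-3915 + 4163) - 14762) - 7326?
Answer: -1884489/248 ≈ -7598.7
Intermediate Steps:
L = -5463129/248 (L = (14695/248 - 14762) - 7326 = -3646281/248 - 7326 = -5463129/248 ≈ -22029.)
K = 14430 (K = 30 - (-144)*10**2 = 30 - (-144)*100 = 30 - 6*(-2400) = 30 + 14400 = 14430)
K + L = 14430 - 5463129/248 = -1884489/248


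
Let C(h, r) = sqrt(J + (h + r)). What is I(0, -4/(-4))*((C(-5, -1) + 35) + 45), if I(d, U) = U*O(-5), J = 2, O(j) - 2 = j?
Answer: -240 - 6*I ≈ -240.0 - 6.0*I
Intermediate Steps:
O(j) = 2 + j
C(h, r) = sqrt(2 + h + r) (C(h, r) = sqrt(2 + (h + r)) = sqrt(2 + h + r))
I(d, U) = -3*U (I(d, U) = U*(2 - 5) = U*(-3) = -3*U)
I(0, -4/(-4))*((C(-5, -1) + 35) + 45) = (-(-12)/(-4))*((sqrt(2 - 5 - 1) + 35) + 45) = (-(-12)*(-1)/4)*((sqrt(-4) + 35) + 45) = (-3*1)*((2*I + 35) + 45) = -3*((35 + 2*I) + 45) = -3*(80 + 2*I) = -240 - 6*I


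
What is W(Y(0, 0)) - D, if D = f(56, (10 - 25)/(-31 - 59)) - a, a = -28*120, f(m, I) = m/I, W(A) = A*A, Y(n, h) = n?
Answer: -3696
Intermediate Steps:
W(A) = A²
a = -3360
D = 3696 (D = 56/(((10 - 25)/(-31 - 59))) - 1*(-3360) = 56/((-15/(-90))) + 3360 = 56/((-15*(-1/90))) + 3360 = 56/(⅙) + 3360 = 56*6 + 3360 = 336 + 3360 = 3696)
W(Y(0, 0)) - D = 0² - 1*3696 = 0 - 3696 = -3696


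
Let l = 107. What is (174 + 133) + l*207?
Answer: 22456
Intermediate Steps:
(174 + 133) + l*207 = (174 + 133) + 107*207 = 307 + 22149 = 22456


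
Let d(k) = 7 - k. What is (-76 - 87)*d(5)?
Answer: -326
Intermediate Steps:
(-76 - 87)*d(5) = (-76 - 87)*(7 - 1*5) = -163*(7 - 5) = -163*2 = -326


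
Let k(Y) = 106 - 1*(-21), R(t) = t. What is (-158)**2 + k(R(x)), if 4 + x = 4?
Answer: 25091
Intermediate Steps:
x = 0 (x = -4 + 4 = 0)
k(Y) = 127 (k(Y) = 106 + 21 = 127)
(-158)**2 + k(R(x)) = (-158)**2 + 127 = 24964 + 127 = 25091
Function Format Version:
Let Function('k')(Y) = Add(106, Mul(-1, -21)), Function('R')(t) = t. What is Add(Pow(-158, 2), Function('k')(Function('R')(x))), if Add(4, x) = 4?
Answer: 25091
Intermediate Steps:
x = 0 (x = Add(-4, 4) = 0)
Function('k')(Y) = 127 (Function('k')(Y) = Add(106, 21) = 127)
Add(Pow(-158, 2), Function('k')(Function('R')(x))) = Add(Pow(-158, 2), 127) = Add(24964, 127) = 25091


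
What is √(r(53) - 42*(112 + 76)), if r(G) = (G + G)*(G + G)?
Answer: 2*√835 ≈ 57.793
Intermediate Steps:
r(G) = 4*G² (r(G) = (2*G)*(2*G) = 4*G²)
√(r(53) - 42*(112 + 76)) = √(4*53² - 42*(112 + 76)) = √(4*2809 - 42*188) = √(11236 - 7896) = √3340 = 2*√835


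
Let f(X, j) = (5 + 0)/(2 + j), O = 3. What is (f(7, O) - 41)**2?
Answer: 1600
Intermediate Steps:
f(X, j) = 5/(2 + j)
(f(7, O) - 41)**2 = (5/(2 + 3) - 41)**2 = (5/5 - 41)**2 = (5*(1/5) - 41)**2 = (1 - 41)**2 = (-40)**2 = 1600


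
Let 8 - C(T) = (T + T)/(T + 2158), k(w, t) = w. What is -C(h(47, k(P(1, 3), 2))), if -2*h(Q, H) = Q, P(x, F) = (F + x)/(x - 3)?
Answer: -34246/4269 ≈ -8.0220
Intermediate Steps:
P(x, F) = (F + x)/(-3 + x)
h(Q, H) = -Q/2
C(T) = 8 - 2*T/(2158 + T) (C(T) = 8 - (T + T)/(T + 2158) = 8 - 2*T/(2158 + T))
-C(h(47, k(P(1, 3), 2))) = -2*(8632 + 3*(-½*47))/(2158 - ½*47) = -2*(8632 + 3*(-47/2))/(2158 - 47/2) = -2*(8632 - 141/2)/4269/2 = -2*2*17123/(4269*2) = -1*34246/4269 = -34246/4269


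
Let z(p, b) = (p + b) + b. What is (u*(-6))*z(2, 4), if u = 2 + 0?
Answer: -120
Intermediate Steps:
z(p, b) = p + 2*b (z(p, b) = (b + p) + b = p + 2*b)
u = 2
(u*(-6))*z(2, 4) = (2*(-6))*(2 + 2*4) = -12*(2 + 8) = -12*10 = -120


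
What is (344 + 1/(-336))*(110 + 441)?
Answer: 63686233/336 ≈ 1.8954e+5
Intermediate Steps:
(344 + 1/(-336))*(110 + 441) = (344 - 1/336)*551 = (115583/336)*551 = 63686233/336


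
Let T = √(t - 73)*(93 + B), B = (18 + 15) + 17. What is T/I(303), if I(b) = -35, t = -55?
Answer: -1144*I*√2/35 ≈ -46.225*I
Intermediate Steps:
B = 50 (B = 33 + 17 = 50)
T = 1144*I*√2 (T = √(-55 - 73)*(93 + 50) = √(-128)*143 = (8*I*√2)*143 = 1144*I*√2 ≈ 1617.9*I)
T/I(303) = (1144*I*√2)/(-35) = (1144*I*√2)*(-1/35) = -1144*I*√2/35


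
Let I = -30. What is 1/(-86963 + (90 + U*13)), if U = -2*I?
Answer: -1/86093 ≈ -1.1615e-5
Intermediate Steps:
U = 60 (U = -2*(-30) = 60)
1/(-86963 + (90 + U*13)) = 1/(-86963 + (90 + 60*13)) = 1/(-86963 + (90 + 780)) = 1/(-86963 + 870) = 1/(-86093) = -1/86093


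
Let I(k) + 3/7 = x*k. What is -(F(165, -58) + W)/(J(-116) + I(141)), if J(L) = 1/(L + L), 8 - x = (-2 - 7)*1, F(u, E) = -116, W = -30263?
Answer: 49335496/3892025 ≈ 12.676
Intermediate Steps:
x = 17 (x = 8 - (-2 - 7) = 8 - (-9) = 8 - 1*(-9) = 8 + 9 = 17)
J(L) = 1/(2*L)
I(k) = -3/7 + 17*k
-(F(165, -58) + W)/(J(-116) + I(141)) = -(-116 - 30263)/((1/2)/(-116) + (-3/7 + 17*141)) = -(-30379)/((1/2)*(-1/116) + (-3/7 + 2397)) = -(-30379)/(-1/232 + 16776/7) = -(-30379)/3892025/1624 = -(-30379)*1624/3892025 = -1*(-49335496/3892025) = 49335496/3892025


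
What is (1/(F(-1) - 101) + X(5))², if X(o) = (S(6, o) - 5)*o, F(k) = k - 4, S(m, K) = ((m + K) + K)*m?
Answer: 2326036441/11236 ≈ 2.0702e+5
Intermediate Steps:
S(m, K) = m*(m + 2*K) (S(m, K) = ((K + m) + K)*m = (m + 2*K)*m = m*(m + 2*K))
F(k) = -4 + k
X(o) = o*(31 + 12*o) (X(o) = (6*(6 + 2*o) - 5)*o = ((36 + 12*o) - 5)*o = (31 + 12*o)*o = o*(31 + 12*o))
(1/(F(-1) - 101) + X(5))² = (1/((-4 - 1) - 101) + 5*(31 + 12*5))² = (1/(-5 - 101) + 5*(31 + 60))² = (1/(-106) + 5*91)² = (-1/106 + 455)² = (48229/106)² = 2326036441/11236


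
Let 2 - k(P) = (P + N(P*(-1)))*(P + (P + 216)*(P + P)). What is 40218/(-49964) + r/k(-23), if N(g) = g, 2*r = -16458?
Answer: -51404274/12491 ≈ -4115.3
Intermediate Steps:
r = -8229 (r = (1/2)*(-16458) = -8229)
k(P) = 2 (k(P) = 2 - (P + P*(-1))*(P + (P + 216)*(P + P)) = 2 - (P - P)*(P + (216 + P)*(2*P)) = 2 - 0*(P + 2*P*(216 + P)) = 2 - 1*0 = 2 + 0 = 2)
40218/(-49964) + r/k(-23) = 40218/(-49964) - 8229/2 = 40218*(-1/49964) - 8229*1/2 = -20109/24982 - 8229/2 = -51404274/12491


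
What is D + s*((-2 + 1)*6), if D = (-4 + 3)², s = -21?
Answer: 127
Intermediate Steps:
D = 1 (D = (-1)² = 1)
D + s*((-2 + 1)*6) = 1 - 21*(-2 + 1)*6 = 1 - (-21)*6 = 1 - 21*(-6) = 1 + 126 = 127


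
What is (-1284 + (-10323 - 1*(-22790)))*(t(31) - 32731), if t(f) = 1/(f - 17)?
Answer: -5124419639/14 ≈ -3.6603e+8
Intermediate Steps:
t(f) = 1/(-17 + f)
(-1284 + (-10323 - 1*(-22790)))*(t(31) - 32731) = (-1284 + (-10323 - 1*(-22790)))*(1/(-17 + 31) - 32731) = (-1284 + (-10323 + 22790))*(1/14 - 32731) = (-1284 + 12467)*(1/14 - 32731) = 11183*(-458233/14) = -5124419639/14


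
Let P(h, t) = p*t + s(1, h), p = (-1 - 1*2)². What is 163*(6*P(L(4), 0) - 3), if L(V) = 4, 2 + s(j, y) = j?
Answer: -1467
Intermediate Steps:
s(j, y) = -2 + j
p = 9 (p = (-1 - 2)² = (-3)² = 9)
P(h, t) = -1 + 9*t (P(h, t) = 9*t + (-2 + 1) = 9*t - 1 = -1 + 9*t)
163*(6*P(L(4), 0) - 3) = 163*(6*(-1 + 9*0) - 3) = 163*(6*(-1 + 0) - 3) = 163*(6*(-1) - 3) = 163*(-6 - 3) = 163*(-9) = -1467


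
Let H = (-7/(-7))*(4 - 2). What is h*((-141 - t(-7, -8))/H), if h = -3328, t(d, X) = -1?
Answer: 232960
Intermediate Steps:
H = 2 (H = -7*(-⅐)*2 = 1*2 = 2)
h*((-141 - t(-7, -8))/H) = -3328*(-141 - 1*(-1))/2 = -3328*(-141 + 1)/2 = -(-465920)/2 = -3328*(-70) = 232960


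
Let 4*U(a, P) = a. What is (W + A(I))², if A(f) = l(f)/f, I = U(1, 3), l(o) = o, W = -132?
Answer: 17161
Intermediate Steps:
U(a, P) = a/4
I = ¼ (I = (¼)*1 = ¼ ≈ 0.25000)
A(f) = 1 (A(f) = f/f = 1)
(W + A(I))² = (-132 + 1)² = (-131)² = 17161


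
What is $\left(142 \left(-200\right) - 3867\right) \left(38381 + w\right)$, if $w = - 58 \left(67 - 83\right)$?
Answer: $-1268383503$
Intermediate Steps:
$w = 928$ ($w = \left(-58\right) \left(-16\right) = 928$)
$\left(142 \left(-200\right) - 3867\right) \left(38381 + w\right) = \left(142 \left(-200\right) - 3867\right) \left(38381 + 928\right) = \left(-28400 - 3867\right) 39309 = \left(-32267\right) 39309 = -1268383503$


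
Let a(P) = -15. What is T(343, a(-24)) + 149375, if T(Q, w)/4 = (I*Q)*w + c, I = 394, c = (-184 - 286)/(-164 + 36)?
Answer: -127346085/16 ≈ -7.9591e+6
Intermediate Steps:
c = 235/64 (c = -470/(-128) = -470*(-1/128) = 235/64 ≈ 3.6719)
T(Q, w) = 235/16 + 1576*Q*w (T(Q, w) = 4*((394*Q)*w + 235/64) = 4*(394*Q*w + 235/64) = 4*(235/64 + 394*Q*w) = 235/16 + 1576*Q*w)
T(343, a(-24)) + 149375 = (235/16 + 1576*343*(-15)) + 149375 = (235/16 - 8108520) + 149375 = -129736085/16 + 149375 = -127346085/16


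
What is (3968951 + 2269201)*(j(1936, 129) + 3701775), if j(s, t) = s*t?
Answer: 24650176152888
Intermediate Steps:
(3968951 + 2269201)*(j(1936, 129) + 3701775) = (3968951 + 2269201)*(1936*129 + 3701775) = 6238152*(249744 + 3701775) = 6238152*3951519 = 24650176152888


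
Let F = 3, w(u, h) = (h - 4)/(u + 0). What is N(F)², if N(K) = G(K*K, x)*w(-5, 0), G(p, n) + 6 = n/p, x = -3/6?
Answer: 47524/2025 ≈ 23.469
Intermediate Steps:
w(u, h) = (-4 + h)/u
x = -½ (x = -3*⅙ = -½ ≈ -0.50000)
G(p, n) = -6 + n/p
N(K) = -24/5 - 2/(5*K²) (N(K) = (-6 - 1/(2*K²))*((-4 + 0)/(-5)) = (-6 - 1/(2*K²))*(-⅕*(-4)) = (-6 - 1/(2*K²))*(⅘) = -24/5 - 2/(5*K²))
N(F)² = (-24/5 - ⅖/3²)² = (-24/5 - ⅖*⅑)² = (-24/5 - 2/45)² = (-218/45)² = 47524/2025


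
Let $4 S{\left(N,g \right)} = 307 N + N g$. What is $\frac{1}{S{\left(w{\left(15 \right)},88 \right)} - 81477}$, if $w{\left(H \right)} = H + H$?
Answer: $- \frac{2}{157029} \approx -1.2737 \cdot 10^{-5}$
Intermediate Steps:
$w{\left(H \right)} = 2 H$
$S{\left(N,g \right)} = \frac{307 N}{4} + \frac{N g}{4}$ ($S{\left(N,g \right)} = \frac{307 N + N g}{4} = \frac{307 N}{4} + \frac{N g}{4}$)
$\frac{1}{S{\left(w{\left(15 \right)},88 \right)} - 81477} = \frac{1}{\frac{2 \cdot 15 \left(307 + 88\right)}{4} - 81477} = \frac{1}{\frac{1}{4} \cdot 30 \cdot 395 - 81477} = \frac{1}{\frac{5925}{2} - 81477} = \frac{1}{- \frac{157029}{2}} = - \frac{2}{157029}$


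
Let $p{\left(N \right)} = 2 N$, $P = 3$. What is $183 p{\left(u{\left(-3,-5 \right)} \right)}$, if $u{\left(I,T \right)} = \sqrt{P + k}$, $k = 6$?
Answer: $1098$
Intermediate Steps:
$u{\left(I,T \right)} = 3$ ($u{\left(I,T \right)} = \sqrt{3 + 6} = \sqrt{9} = 3$)
$183 p{\left(u{\left(-3,-5 \right)} \right)} = 183 \cdot 2 \cdot 3 = 183 \cdot 6 = 1098$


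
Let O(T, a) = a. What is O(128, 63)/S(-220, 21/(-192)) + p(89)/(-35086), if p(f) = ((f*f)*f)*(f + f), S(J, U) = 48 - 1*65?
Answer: -1067723306/298231 ≈ -3580.2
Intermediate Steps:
S(J, U) = -17 (S(J, U) = 48 - 65 = -17)
p(f) = 2*f**4 (p(f) = (f**2*f)*(2*f) = f**3*(2*f) = 2*f**4)
O(128, 63)/S(-220, 21/(-192)) + p(89)/(-35086) = 63/(-17) + (2*89**4)/(-35086) = 63*(-1/17) + (2*62742241)*(-1/35086) = -63/17 + 125484482*(-1/35086) = -63/17 - 62742241/17543 = -1067723306/298231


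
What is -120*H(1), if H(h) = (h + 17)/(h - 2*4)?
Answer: 2160/7 ≈ 308.57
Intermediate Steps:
H(h) = (17 + h)/(-8 + h) (H(h) = (17 + h)/(h - 8) = (17 + h)/(-8 + h))
-120*H(1) = -120*(17 + 1)/(-8 + 1) = -120*18/(-7) = -(-120)*18/7 = -120*(-18/7) = 2160/7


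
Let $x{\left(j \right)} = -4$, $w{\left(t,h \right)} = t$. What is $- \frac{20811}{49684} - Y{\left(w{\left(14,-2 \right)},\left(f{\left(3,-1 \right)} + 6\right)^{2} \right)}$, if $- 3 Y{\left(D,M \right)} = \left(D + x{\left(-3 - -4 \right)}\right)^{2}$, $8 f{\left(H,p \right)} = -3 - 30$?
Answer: $\frac{4905967}{149052} \approx 32.914$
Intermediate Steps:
$f{\left(H,p \right)} = - \frac{33}{8}$ ($f{\left(H,p \right)} = \frac{-3 - 30}{8} = \frac{1}{8} \left(-33\right) = - \frac{33}{8}$)
$Y{\left(D,M \right)} = - \frac{\left(-4 + D\right)^{2}}{3}$ ($Y{\left(D,M \right)} = - \frac{\left(D - 4\right)^{2}}{3} = - \frac{\left(-4 + D\right)^{2}}{3}$)
$- \frac{20811}{49684} - Y{\left(w{\left(14,-2 \right)},\left(f{\left(3,-1 \right)} + 6\right)^{2} \right)} = - \frac{20811}{49684} - - \frac{\left(-4 + 14\right)^{2}}{3} = \left(-20811\right) \frac{1}{49684} - - \frac{10^{2}}{3} = - \frac{20811}{49684} - \left(- \frac{1}{3}\right) 100 = - \frac{20811}{49684} - - \frac{100}{3} = - \frac{20811}{49684} + \frac{100}{3} = \frac{4905967}{149052}$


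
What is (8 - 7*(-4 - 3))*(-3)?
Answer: -171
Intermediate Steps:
(8 - 7*(-4 - 3))*(-3) = (8 - 7*(-7))*(-3) = (8 + 49)*(-3) = 57*(-3) = -171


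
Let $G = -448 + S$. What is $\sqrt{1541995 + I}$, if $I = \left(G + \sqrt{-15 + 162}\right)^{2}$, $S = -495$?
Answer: $\sqrt{2431391 - 13202 \sqrt{3}} \approx 1551.9$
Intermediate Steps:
$G = -943$ ($G = -448 - 495 = -943$)
$I = \left(-943 + 7 \sqrt{3}\right)^{2}$ ($I = \left(-943 + \sqrt{-15 + 162}\right)^{2} = \left(-943 + \sqrt{147}\right)^{2} = \left(-943 + 7 \sqrt{3}\right)^{2} \approx 8.6653 \cdot 10^{5}$)
$\sqrt{1541995 + I} = \sqrt{1541995 + \left(889396 - 13202 \sqrt{3}\right)} = \sqrt{2431391 - 13202 \sqrt{3}}$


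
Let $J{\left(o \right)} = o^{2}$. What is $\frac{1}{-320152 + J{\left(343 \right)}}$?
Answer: $- \frac{1}{202503} \approx -4.9382 \cdot 10^{-6}$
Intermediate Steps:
$\frac{1}{-320152 + J{\left(343 \right)}} = \frac{1}{-320152 + 343^{2}} = \frac{1}{-320152 + 117649} = \frac{1}{-202503} = - \frac{1}{202503}$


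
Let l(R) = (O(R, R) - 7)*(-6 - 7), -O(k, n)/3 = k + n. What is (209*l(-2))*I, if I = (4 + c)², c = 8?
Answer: -1956240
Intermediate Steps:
O(k, n) = -3*k - 3*n (O(k, n) = -3*(k + n) = -3*k - 3*n)
l(R) = 91 + 78*R (l(R) = ((-3*R - 3*R) - 7)*(-6 - 7) = (-6*R - 7)*(-13) = (-7 - 6*R)*(-13) = 91 + 78*R)
I = 144 (I = (4 + 8)² = 12² = 144)
(209*l(-2))*I = (209*(91 + 78*(-2)))*144 = (209*(91 - 156))*144 = (209*(-65))*144 = -13585*144 = -1956240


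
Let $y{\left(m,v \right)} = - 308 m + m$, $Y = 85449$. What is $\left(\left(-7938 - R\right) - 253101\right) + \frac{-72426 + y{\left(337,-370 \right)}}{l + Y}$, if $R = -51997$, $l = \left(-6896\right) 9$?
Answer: $- \frac{977724611}{4677} \approx -2.0905 \cdot 10^{5}$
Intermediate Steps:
$l = -62064$
$y{\left(m,v \right)} = - 307 m$
$\left(\left(-7938 - R\right) - 253101\right) + \frac{-72426 + y{\left(337,-370 \right)}}{l + Y} = \left(\left(-7938 - -51997\right) - 253101\right) + \frac{-72426 - 103459}{-62064 + 85449} = \left(\left(-7938 + 51997\right) - 253101\right) + \frac{-72426 - 103459}{23385} = \left(44059 - 253101\right) - \frac{35177}{4677} = -209042 - \frac{35177}{4677} = - \frac{977724611}{4677}$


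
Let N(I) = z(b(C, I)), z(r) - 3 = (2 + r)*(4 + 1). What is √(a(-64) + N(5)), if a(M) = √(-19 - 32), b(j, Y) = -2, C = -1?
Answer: √(3 + I*√51) ≈ 2.318 + 1.5404*I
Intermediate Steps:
z(r) = 13 + 5*r (z(r) = 3 + (2 + r)*(4 + 1) = 3 + (2 + r)*5 = 3 + (10 + 5*r) = 13 + 5*r)
N(I) = 3 (N(I) = 13 + 5*(-2) = 13 - 10 = 3)
a(M) = I*√51 (a(M) = √(-51) = I*√51)
√(a(-64) + N(5)) = √(I*√51 + 3) = √(3 + I*√51)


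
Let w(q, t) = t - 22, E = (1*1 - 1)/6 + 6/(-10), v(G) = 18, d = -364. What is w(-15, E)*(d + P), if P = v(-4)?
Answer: 39098/5 ≈ 7819.6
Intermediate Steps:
P = 18
E = -⅗ (E = (1 - 1)*(⅙) + 6*(-⅒) = 0*(⅙) - ⅗ = 0 - ⅗ = -⅗ ≈ -0.60000)
w(q, t) = -22 + t
w(-15, E)*(d + P) = (-22 - ⅗)*(-364 + 18) = -113/5*(-346) = 39098/5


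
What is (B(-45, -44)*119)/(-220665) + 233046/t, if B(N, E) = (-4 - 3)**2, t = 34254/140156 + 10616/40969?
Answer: 147642756566251192139/318998644453815 ≈ 4.6283e+5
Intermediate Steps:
t = 1445624111/2871025582 (t = 34254*(1/140156) + 10616*(1/40969) = 17127/70078 + 10616/40969 = 1445624111/2871025582 ≈ 0.50352)
B(N, E) = 49 (B(N, E) = (-7)**2 = 49)
(B(-45, -44)*119)/(-220665) + 233046/t = (49*119)/(-220665) + 233046/(1445624111/2871025582) = 5831*(-1/220665) + 233046*(2871025582/1445624111) = -5831/220665 + 669081027782772/1445624111 = 147642756566251192139/318998644453815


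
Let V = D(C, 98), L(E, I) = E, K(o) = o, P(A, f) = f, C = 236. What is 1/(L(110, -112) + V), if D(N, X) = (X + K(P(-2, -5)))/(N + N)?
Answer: 472/52013 ≈ 0.0090747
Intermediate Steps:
D(N, X) = (-5 + X)/(2*N) (D(N, X) = (X - 5)/(N + N) = (-5 + X)/((2*N)) = (-5 + X)*(1/(2*N)) = (-5 + X)/(2*N))
V = 93/472 (V = (½)*(-5 + 98)/236 = (½)*(1/236)*93 = 93/472 ≈ 0.19703)
1/(L(110, -112) + V) = 1/(110 + 93/472) = 1/(52013/472) = 472/52013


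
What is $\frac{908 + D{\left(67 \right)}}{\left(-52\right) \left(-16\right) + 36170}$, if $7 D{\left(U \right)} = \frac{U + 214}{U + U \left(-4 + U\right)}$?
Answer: $\frac{27254809}{1110652032} \approx 0.024539$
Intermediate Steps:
$D{\left(U \right)} = \frac{214 + U}{7 \left(U + U \left(-4 + U\right)\right)}$ ($D{\left(U \right)} = \frac{\left(U + 214\right) \frac{1}{U + U \left(-4 + U\right)}}{7} = \frac{\left(214 + U\right) \frac{1}{U + U \left(-4 + U\right)}}{7} = \frac{\frac{1}{U + U \left(-4 + U\right)} \left(214 + U\right)}{7} = \frac{214 + U}{7 \left(U + U \left(-4 + U\right)\right)}$)
$\frac{908 + D{\left(67 \right)}}{\left(-52\right) \left(-16\right) + 36170} = \frac{908 + \frac{214 + 67}{7 \cdot 67 \left(-3 + 67\right)}}{\left(-52\right) \left(-16\right) + 36170} = \frac{908 + \frac{1}{7} \cdot \frac{1}{67} \cdot \frac{1}{64} \cdot 281}{832 + 36170} = \frac{908 + \frac{1}{7} \cdot \frac{1}{67} \cdot \frac{1}{64} \cdot 281}{37002} = \left(908 + \frac{281}{30016}\right) \frac{1}{37002} = \frac{27254809}{30016} \cdot \frac{1}{37002} = \frac{27254809}{1110652032}$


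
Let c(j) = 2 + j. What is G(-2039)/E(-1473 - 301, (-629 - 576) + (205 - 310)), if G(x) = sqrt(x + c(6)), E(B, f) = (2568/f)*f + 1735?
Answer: I*sqrt(2031)/4303 ≈ 0.010473*I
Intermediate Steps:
E(B, f) = 4303 (E(B, f) = 2568 + 1735 = 4303)
G(x) = sqrt(8 + x) (G(x) = sqrt(x + (2 + 6)) = sqrt(x + 8) = sqrt(8 + x))
G(-2039)/E(-1473 - 301, (-629 - 576) + (205 - 310)) = sqrt(8 - 2039)/4303 = sqrt(-2031)*(1/4303) = (I*sqrt(2031))*(1/4303) = I*sqrt(2031)/4303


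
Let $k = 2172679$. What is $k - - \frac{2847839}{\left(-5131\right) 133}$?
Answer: $\frac{1482683273378}{682423} \approx 2.1727 \cdot 10^{6}$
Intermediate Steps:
$k - - \frac{2847839}{\left(-5131\right) 133} = 2172679 - - \frac{2847839}{\left(-5131\right) 133} = 2172679 - - \frac{2847839}{-682423} = 2172679 - \left(-2847839\right) \left(- \frac{1}{682423}\right) = 2172679 - \frac{2847839}{682423} = \frac{1482683273378}{682423}$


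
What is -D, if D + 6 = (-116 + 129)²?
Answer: -163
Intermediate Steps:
D = 163 (D = -6 + (-116 + 129)² = -6 + 13² = -6 + 169 = 163)
-D = -1*163 = -163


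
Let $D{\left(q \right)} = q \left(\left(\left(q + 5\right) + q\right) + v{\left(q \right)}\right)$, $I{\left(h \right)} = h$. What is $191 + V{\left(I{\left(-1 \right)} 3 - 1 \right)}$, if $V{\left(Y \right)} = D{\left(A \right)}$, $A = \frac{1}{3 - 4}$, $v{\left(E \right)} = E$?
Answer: $189$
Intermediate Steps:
$A = -1$ ($A = \frac{1}{-1} = -1$)
$D{\left(q \right)} = q \left(5 + 3 q\right)$ ($D{\left(q \right)} = q \left(\left(\left(q + 5\right) + q\right) + q\right) = q \left(\left(\left(5 + q\right) + q\right) + q\right) = q \left(\left(5 + 2 q\right) + q\right) = q \left(5 + 3 q\right)$)
$V{\left(Y \right)} = -2$ ($V{\left(Y \right)} = - (5 + 3 \left(-1\right)) = - (5 - 3) = \left(-1\right) 2 = -2$)
$191 + V{\left(I{\left(-1 \right)} 3 - 1 \right)} = 191 - 2 = 189$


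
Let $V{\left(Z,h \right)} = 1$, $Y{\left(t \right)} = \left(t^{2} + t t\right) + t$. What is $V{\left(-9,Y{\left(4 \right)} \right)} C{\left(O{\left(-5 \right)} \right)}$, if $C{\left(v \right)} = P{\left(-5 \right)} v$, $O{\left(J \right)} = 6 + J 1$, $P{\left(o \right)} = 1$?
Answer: $1$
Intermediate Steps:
$Y{\left(t \right)} = t + 2 t^{2}$ ($Y{\left(t \right)} = \left(t^{2} + t^{2}\right) + t = 2 t^{2} + t = t + 2 t^{2}$)
$O{\left(J \right)} = 6 + J$
$C{\left(v \right)} = v$ ($C{\left(v \right)} = 1 v = v$)
$V{\left(-9,Y{\left(4 \right)} \right)} C{\left(O{\left(-5 \right)} \right)} = 1 \left(6 - 5\right) = 1 \cdot 1 = 1$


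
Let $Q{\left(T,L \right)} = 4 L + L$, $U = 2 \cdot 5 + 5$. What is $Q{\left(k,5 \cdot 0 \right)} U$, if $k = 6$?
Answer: $0$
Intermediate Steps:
$U = 15$ ($U = 10 + 5 = 15$)
$Q{\left(T,L \right)} = 5 L$
$Q{\left(k,5 \cdot 0 \right)} U = 5 \cdot 5 \cdot 0 \cdot 15 = 5 \cdot 0 \cdot 15 = 0 \cdot 15 = 0$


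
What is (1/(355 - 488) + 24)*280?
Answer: 127640/19 ≈ 6717.9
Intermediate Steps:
(1/(355 - 488) + 24)*280 = (1/(-133) + 24)*280 = (-1/133 + 24)*280 = (3191/133)*280 = 127640/19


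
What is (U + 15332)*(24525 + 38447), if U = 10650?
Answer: 1636138504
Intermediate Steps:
(U + 15332)*(24525 + 38447) = (10650 + 15332)*(24525 + 38447) = 25982*62972 = 1636138504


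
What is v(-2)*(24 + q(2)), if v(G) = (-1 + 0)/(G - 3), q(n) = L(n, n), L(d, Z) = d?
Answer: 26/5 ≈ 5.2000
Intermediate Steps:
q(n) = n
v(G) = -1/(-3 + G)
v(-2)*(24 + q(2)) = (-1/(-3 - 2))*(24 + 2) = -1/(-5)*26 = -1*(-⅕)*26 = (⅕)*26 = 26/5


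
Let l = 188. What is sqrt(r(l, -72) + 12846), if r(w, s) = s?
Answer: sqrt(12774) ≈ 113.02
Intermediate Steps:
sqrt(r(l, -72) + 12846) = sqrt(-72 + 12846) = sqrt(12774)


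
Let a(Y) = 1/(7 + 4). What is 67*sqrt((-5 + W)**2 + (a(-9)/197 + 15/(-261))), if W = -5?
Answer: 134*sqrt(888073018602)/188529 ≈ 669.81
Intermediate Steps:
a(Y) = 1/11
67*sqrt((-5 + W)**2 + (a(-9)/197 + 15/(-261))) = 67*sqrt((-5 - 5)**2 + ((1/11)/197 + 15/(-261))) = 67*sqrt((-10)**2 + ((1/11)*(1/197) + 15*(-1/261))) = 67*sqrt(100 + (1/2167 - 5/87)) = 67*sqrt(100 - 10748/188529) = 67*sqrt(18842152/188529) = 67*(2*sqrt(888073018602)/188529) = 134*sqrt(888073018602)/188529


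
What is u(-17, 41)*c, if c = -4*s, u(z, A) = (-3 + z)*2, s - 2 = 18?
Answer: 3200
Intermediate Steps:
s = 20 (s = 2 + 18 = 20)
u(z, A) = -6 + 2*z
c = -80 (c = -4*20 = -80)
u(-17, 41)*c = (-6 + 2*(-17))*(-80) = (-6 - 34)*(-80) = -40*(-80) = 3200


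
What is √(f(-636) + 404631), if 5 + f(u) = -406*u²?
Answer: 5*I*√6552830 ≈ 12799.0*I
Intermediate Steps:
f(u) = -5 - 406*u²
√(f(-636) + 404631) = √((-5 - 406*(-636)²) + 404631) = √((-5 - 406*404496) + 404631) = √((-5 - 164225376) + 404631) = √(-164225381 + 404631) = √(-163820750) = 5*I*√6552830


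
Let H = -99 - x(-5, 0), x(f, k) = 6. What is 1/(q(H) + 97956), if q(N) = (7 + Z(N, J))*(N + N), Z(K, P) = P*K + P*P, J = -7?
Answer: -1/68154 ≈ -1.4673e-5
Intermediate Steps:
H = -105 (H = -99 - 1*6 = -99 - 6 = -105)
Z(K, P) = P² + K*P (Z(K, P) = K*P + P² = P² + K*P)
q(N) = 2*N*(56 - 7*N) (q(N) = (7 - 7*(N - 7))*(N + N) = (7 - 7*(-7 + N))*(2*N) = (7 + (49 - 7*N))*(2*N) = (56 - 7*N)*(2*N) = 2*N*(56 - 7*N))
1/(q(H) + 97956) = 1/(14*(-105)*(8 - 1*(-105)) + 97956) = 1/(14*(-105)*(8 + 105) + 97956) = 1/(14*(-105)*113 + 97956) = 1/(-166110 + 97956) = 1/(-68154) = -1/68154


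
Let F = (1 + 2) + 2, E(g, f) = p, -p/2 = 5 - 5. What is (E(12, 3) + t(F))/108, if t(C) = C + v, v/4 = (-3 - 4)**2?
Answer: 67/36 ≈ 1.8611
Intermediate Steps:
p = 0 (p = -2*(5 - 5) = -2*0 = 0)
E(g, f) = 0
v = 196 (v = 4*(-3 - 4)**2 = 4*(-7)**2 = 4*49 = 196)
F = 5 (F = 3 + 2 = 5)
t(C) = 196 + C (t(C) = C + 196 = 196 + C)
(E(12, 3) + t(F))/108 = (0 + (196 + 5))/108 = (0 + 201)*(1/108) = 201*(1/108) = 67/36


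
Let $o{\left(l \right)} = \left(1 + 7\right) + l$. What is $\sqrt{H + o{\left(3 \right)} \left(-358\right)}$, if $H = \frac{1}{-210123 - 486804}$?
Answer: $\frac{i \sqrt{39035002549521}}{99561} \approx 62.753 i$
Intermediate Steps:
$o{\left(l \right)} = 8 + l$
$H = - \frac{1}{696927}$ ($H = \frac{1}{-696927} = - \frac{1}{696927} \approx -1.4349 \cdot 10^{-6}$)
$\sqrt{H + o{\left(3 \right)} \left(-358\right)} = \sqrt{- \frac{1}{696927} + \left(8 + 3\right) \left(-358\right)} = \sqrt{- \frac{1}{696927} + 11 \left(-358\right)} = \sqrt{- \frac{1}{696927} - 3938} = \sqrt{- \frac{2744498527}{696927}} = \frac{i \sqrt{39035002549521}}{99561}$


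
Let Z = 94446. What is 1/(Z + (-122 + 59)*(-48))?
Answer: 1/97470 ≈ 1.0260e-5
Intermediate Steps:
1/(Z + (-122 + 59)*(-48)) = 1/(94446 + (-122 + 59)*(-48)) = 1/(94446 - 63*(-48)) = 1/(94446 + 3024) = 1/97470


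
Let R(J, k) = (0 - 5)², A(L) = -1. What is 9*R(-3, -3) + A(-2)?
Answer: 224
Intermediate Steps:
R(J, k) = 25 (R(J, k) = (-5)² = 25)
9*R(-3, -3) + A(-2) = 9*25 - 1 = 225 - 1 = 224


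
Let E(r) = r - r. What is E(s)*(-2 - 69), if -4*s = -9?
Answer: 0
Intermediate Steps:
s = 9/4 (s = -¼*(-9) = 9/4 ≈ 2.2500)
E(r) = 0
E(s)*(-2 - 69) = 0*(-2 - 69) = 0*(-71) = 0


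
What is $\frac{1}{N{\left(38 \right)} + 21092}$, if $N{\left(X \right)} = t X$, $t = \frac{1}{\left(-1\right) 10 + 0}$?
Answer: $\frac{5}{105441} \approx 4.742 \cdot 10^{-5}$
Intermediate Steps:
$t = - \frac{1}{10}$ ($t = \frac{1}{-10 + 0} = \frac{1}{-10} = - \frac{1}{10} \approx -0.1$)
$N{\left(X \right)} = - \frac{X}{10}$
$\frac{1}{N{\left(38 \right)} + 21092} = \frac{1}{\left(- \frac{1}{10}\right) 38 + 21092} = \frac{1}{- \frac{19}{5} + 21092} = \frac{1}{\frac{105441}{5}} = \frac{5}{105441}$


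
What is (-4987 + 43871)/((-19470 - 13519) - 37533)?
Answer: -19442/35261 ≈ -0.55137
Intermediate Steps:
(-4987 + 43871)/((-19470 - 13519) - 37533) = 38884/(-32989 - 37533) = 38884/(-70522) = 38884*(-1/70522) = -19442/35261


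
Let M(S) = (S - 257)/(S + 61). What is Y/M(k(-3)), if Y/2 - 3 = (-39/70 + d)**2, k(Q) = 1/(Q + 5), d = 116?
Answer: -2678007701/418950 ≈ -6392.2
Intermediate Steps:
k(Q) = 1/(5 + Q)
M(S) = (-257 + S)/(61 + S)
Y = 65317261/2450 (Y = 6 + 2*(-39/70 + 116)**2 = 6 + 2*(8081/70)**2 = 6 + 2*(65302561/4900) = 6 + 65302561/2450 = 65317261/2450 ≈ 26660.)
Y/M(k(-3)) = 65317261/(2450*(((-257 + 1/(5 - 3))/(61 + 1/(5 - 3))))) = 65317261/(2450*(((-257 + 1/2)/(61 + 1/2)))) = 65317261/(2450*((-513/2/(123/2)))) = 65317261/(2450*(((2/123)*(-513/2)))) = 65317261/(2450*(-171/41)) = (65317261/2450)*(-41/171) = -2678007701/418950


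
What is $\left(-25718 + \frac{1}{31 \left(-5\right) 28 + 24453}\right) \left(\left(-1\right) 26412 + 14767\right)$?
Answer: $\frac{6023564118785}{20113} \approx 2.9949 \cdot 10^{8}$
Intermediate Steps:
$\left(-25718 + \frac{1}{31 \left(-5\right) 28 + 24453}\right) \left(\left(-1\right) 26412 + 14767\right) = \left(-25718 + \frac{1}{\left(-155\right) 28 + 24453}\right) \left(-26412 + 14767\right) = \left(-25718 + \frac{1}{-4340 + 24453}\right) \left(-11645\right) = \left(-25718 + \frac{1}{20113}\right) \left(-11645\right) = \left(- \frac{517266133}{20113}\right) \left(-11645\right) = \frac{6023564118785}{20113}$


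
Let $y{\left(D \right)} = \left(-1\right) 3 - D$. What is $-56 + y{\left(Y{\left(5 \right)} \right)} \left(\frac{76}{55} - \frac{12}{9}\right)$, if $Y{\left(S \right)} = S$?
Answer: $- \frac{9304}{165} \approx -56.388$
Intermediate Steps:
$y{\left(D \right)} = -3 - D$
$-56 + y{\left(Y{\left(5 \right)} \right)} \left(\frac{76}{55} - \frac{12}{9}\right) = -56 + \left(-3 - 5\right) \left(\frac{76}{55} - \frac{12}{9}\right) = -56 + \left(-3 - 5\right) \left(76 \cdot \frac{1}{55} - \frac{4}{3}\right) = -56 - 8 \left(\frac{76}{55} - \frac{4}{3}\right) = -56 - \frac{64}{165} = - \frac{9304}{165}$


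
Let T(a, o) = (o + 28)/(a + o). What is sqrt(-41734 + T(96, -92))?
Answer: 5*I*sqrt(1670) ≈ 204.33*I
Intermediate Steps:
T(a, o) = (28 + o)/(a + o)
sqrt(-41734 + T(96, -92)) = sqrt(-41734 + (28 - 92)/(96 - 92)) = sqrt(-41734 - 64/4) = sqrt(-41734 + (1/4)*(-64)) = sqrt(-41734 - 16) = sqrt(-41750) = 5*I*sqrt(1670)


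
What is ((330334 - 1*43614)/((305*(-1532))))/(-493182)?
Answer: 7168/5761105533 ≈ 1.2442e-6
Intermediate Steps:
((330334 - 1*43614)/((305*(-1532))))/(-493182) = ((330334 - 43614)/(-467260))*(-1/493182) = (286720*(-1/467260))*(-1/493182) = -14336/23363*(-1/493182) = 7168/5761105533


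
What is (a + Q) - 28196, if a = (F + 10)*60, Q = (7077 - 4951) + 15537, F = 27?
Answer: -8313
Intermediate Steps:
Q = 17663 (Q = 2126 + 15537 = 17663)
a = 2220 (a = (27 + 10)*60 = 37*60 = 2220)
(a + Q) - 28196 = (2220 + 17663) - 28196 = 19883 - 28196 = -8313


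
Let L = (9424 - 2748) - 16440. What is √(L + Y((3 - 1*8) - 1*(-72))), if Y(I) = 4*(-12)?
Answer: 2*I*√2453 ≈ 99.056*I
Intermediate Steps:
Y(I) = -48
L = -9764 (L = 6676 - 16440 = -9764)
√(L + Y((3 - 1*8) - 1*(-72))) = √(-9764 - 48) = √(-9812) = 2*I*√2453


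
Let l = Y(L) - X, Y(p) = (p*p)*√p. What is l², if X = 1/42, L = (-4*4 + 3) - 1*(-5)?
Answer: (1 - 5376*I*√2)²/1764 ≈ -32768.0 - 8.62*I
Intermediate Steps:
L = -8 (L = (-16 + 3) + 5 = -13 + 5 = -8)
Y(p) = p^(5/2) (Y(p) = p²*√p = p^(5/2))
X = 1/42 (X = 1*(1/42) = 1/42 ≈ 0.023810)
l = -1/42 + 128*I*√2 (l = (-8)^(5/2) - 1*1/42 = 128*I*√2 - 1/42 = -1/42 + 128*I*√2 ≈ -0.02381 + 181.02*I)
l² = (-1/42 + 128*I*√2)²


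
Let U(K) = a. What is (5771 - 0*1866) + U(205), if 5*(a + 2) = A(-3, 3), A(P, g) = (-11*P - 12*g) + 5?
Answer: 28847/5 ≈ 5769.4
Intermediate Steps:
A(P, g) = 5 - 12*g - 11*P (A(P, g) = (-12*g - 11*P) + 5 = 5 - 12*g - 11*P)
a = -8/5 (a = -2 + (5 - 12*3 - 11*(-3))/5 = -2 + (5 - 36 + 33)/5 = -2 + (1/5)*2 = -2 + 2/5 = -8/5 ≈ -1.6000)
U(K) = -8/5
(5771 - 0*1866) + U(205) = (5771 - 0*1866) - 8/5 = (5771 - 1*0) - 8/5 = (5771 + 0) - 8/5 = 5771 - 8/5 = 28847/5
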